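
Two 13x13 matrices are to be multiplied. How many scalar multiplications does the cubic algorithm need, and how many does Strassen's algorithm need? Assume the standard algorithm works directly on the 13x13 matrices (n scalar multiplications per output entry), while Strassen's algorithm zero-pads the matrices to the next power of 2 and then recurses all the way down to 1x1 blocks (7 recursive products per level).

Matrix multiplication for 13x13 matrices:

Strassen's algorithm requires power-of-2 dimensions. Pad 13x13 to 16x16 (next power of 2).

Standard algorithm: 13^3 = 2197 multiplications
Strassen's algorithm: 7^(log2(16)) = 7^4 = 2401 multiplications
Difference: 2197 - 2401 = -204 (Strassen uses MORE here due to padding overhead — for small or just-over-power-of-2 n, padding can outweigh the per-level savings)

Standard: 2197 multiplications (13^3). Strassen: 2401 multiplications (7^4, after padding to 16x16). Strassen reduces 8 recursive multiplications to 7 at each level.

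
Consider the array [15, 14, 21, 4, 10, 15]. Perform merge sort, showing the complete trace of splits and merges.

Merge sort trace:

Split: [15, 14, 21, 4, 10, 15] -> [15, 14, 21] and [4, 10, 15]
  Split: [15, 14, 21] -> [15] and [14, 21]
    Split: [14, 21] -> [14] and [21]
    Merge: [14] + [21] -> [14, 21]
  Merge: [15] + [14, 21] -> [14, 15, 21]
  Split: [4, 10, 15] -> [4] and [10, 15]
    Split: [10, 15] -> [10] and [15]
    Merge: [10] + [15] -> [10, 15]
  Merge: [4] + [10, 15] -> [4, 10, 15]
Merge: [14, 15, 21] + [4, 10, 15] -> [4, 10, 14, 15, 15, 21]

Final sorted array: [4, 10, 14, 15, 15, 21]

The merge sort proceeds by recursively splitting the array and merging sorted halves.
After all merges, the sorted array is [4, 10, 14, 15, 15, 21].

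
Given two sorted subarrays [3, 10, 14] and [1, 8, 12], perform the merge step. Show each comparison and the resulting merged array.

Merging process:

Compare 3 vs 1: take 1 from right. Merged: [1]
Compare 3 vs 8: take 3 from left. Merged: [1, 3]
Compare 10 vs 8: take 8 from right. Merged: [1, 3, 8]
Compare 10 vs 12: take 10 from left. Merged: [1, 3, 8, 10]
Compare 14 vs 12: take 12 from right. Merged: [1, 3, 8, 10, 12]
Append remaining from left: [14]. Merged: [1, 3, 8, 10, 12, 14]

Final merged array: [1, 3, 8, 10, 12, 14]
Total comparisons: 5

The merged array is [1, 3, 8, 10, 12, 14], requiring 5 comparisons. The merge step runs in O(n) time where n is the total number of elements.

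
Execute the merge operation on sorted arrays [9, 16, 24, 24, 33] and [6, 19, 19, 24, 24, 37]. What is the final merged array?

Merging process:

Compare 9 vs 6: take 6 from right. Merged: [6]
Compare 9 vs 19: take 9 from left. Merged: [6, 9]
Compare 16 vs 19: take 16 from left. Merged: [6, 9, 16]
Compare 24 vs 19: take 19 from right. Merged: [6, 9, 16, 19]
Compare 24 vs 19: take 19 from right. Merged: [6, 9, 16, 19, 19]
Compare 24 vs 24: take 24 from left. Merged: [6, 9, 16, 19, 19, 24]
Compare 24 vs 24: take 24 from left. Merged: [6, 9, 16, 19, 19, 24, 24]
Compare 33 vs 24: take 24 from right. Merged: [6, 9, 16, 19, 19, 24, 24, 24]
Compare 33 vs 24: take 24 from right. Merged: [6, 9, 16, 19, 19, 24, 24, 24, 24]
Compare 33 vs 37: take 33 from left. Merged: [6, 9, 16, 19, 19, 24, 24, 24, 24, 33]
Append remaining from right: [37]. Merged: [6, 9, 16, 19, 19, 24, 24, 24, 24, 33, 37]

Final merged array: [6, 9, 16, 19, 19, 24, 24, 24, 24, 33, 37]
Total comparisons: 10

The merged array is [6, 9, 16, 19, 19, 24, 24, 24, 24, 33, 37], requiring 10 comparisons. The merge step runs in O(n) time where n is the total number of elements.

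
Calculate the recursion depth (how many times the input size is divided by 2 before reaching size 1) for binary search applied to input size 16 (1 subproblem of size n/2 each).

For divide and conquer with division factor 2:

Problem sizes at each level:
Level 0: 16
Level 1: 8
Level 2: 4
Level 3: 2
Level 4: 1

The root is level 0 and the size-1 base case is level 4 (the tree spans levels 0 through 4, i.e. 5 levels counting the root), so the depth is the number of divisions: log_2(16) = 4

The recursion tree depth is log_2(16) = 4. At each level, the problem size is divided by 2, so it takes 4 divisions to reduce to a base case of size 1. The algorithm makes 1 recursive call at each level.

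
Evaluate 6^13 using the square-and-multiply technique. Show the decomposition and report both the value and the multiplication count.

Computing 6^13 by squaring (build up from 6^1; each line after the first costs one multiplication):

6^1 = 6
6^2 = (6^1)^2 = 6^2 = 36
6^3 = 6 * 6^2 = 6 * 36 = 216
6^6 = (6^3)^2 = 216^2 = 46656
6^12 = (6^6)^2 = 46656^2 = 2176782336
6^13 = 6 * 6^12 = 6 * 2176782336 = 13060694016

Result: 13060694016
Multiplications needed: 5 (5 lines after 6^1)

6^13 = 13060694016. Using exponentiation by squaring, this requires 5 multiplications. The key idea: if the exponent is even, square the half-power; if odd, multiply by the base once.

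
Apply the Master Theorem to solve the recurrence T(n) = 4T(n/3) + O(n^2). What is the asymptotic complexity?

Master Theorem for T(n) = 4T(n/3) + O(n^2):

a = 4, b = 3, c = 2
log_b(a) = log_3(4) = 1.2619

Case 3: c = 2 > log_3(4) = 1.2619
T(n) = O(n^2) = O(n^2)

For T(n) = 4T(n/3) + O(n^2): log_3(4) = 1.2619. This is Case 3 of the Master Theorem (c > log_b(a), work dominated by root), giving O(n^2).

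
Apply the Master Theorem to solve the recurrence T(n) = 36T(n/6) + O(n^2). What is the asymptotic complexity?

Master Theorem for T(n) = 36T(n/6) + O(n^2):

a = 36, b = 6, c = 2
log_b(a) = log_6(36) = 2.0000

Case 2: c = 2 = log_6(36) = 2.0000
T(n) = O(n^2 log n) = O(n^2 log n)

For T(n) = 36T(n/6) + O(n^2): log_6(36) = 2.0000. This is Case 2 of the Master Theorem (c = log_b(a), equal work at all levels), giving O(n^2 log n).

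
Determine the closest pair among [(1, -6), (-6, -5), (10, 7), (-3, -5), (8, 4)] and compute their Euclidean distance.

Computing all pairwise distances among 5 points:

d((1, -6), (-6, -5)) = 7.0711
d((1, -6), (10, 7)) = 15.8114
d((1, -6), (-3, -5)) = 4.1231
d((1, -6), (8, 4)) = 12.2066
d((-6, -5), (10, 7)) = 20.0
d((-6, -5), (-3, -5)) = 3.0 <-- minimum
d((-6, -5), (8, 4)) = 16.6433
d((10, 7), (-3, -5)) = 17.6918
d((10, 7), (8, 4)) = 3.6056
d((-3, -5), (8, 4)) = 14.2127

Closest pair: (-6, -5) and (-3, -5) with distance 3.0

The closest pair is (-6, -5) and (-3, -5) with Euclidean distance 3.0. For 5 points, brute-force pairwise comparison is shown above. For large n, the divide-and-conquer algorithm (sort by x, recurse on halves, check the dividing strip) achieves O(n log n).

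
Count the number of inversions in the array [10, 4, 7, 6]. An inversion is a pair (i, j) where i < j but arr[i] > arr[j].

Finding inversions in [10, 4, 7, 6]:

(0, 1): arr[0]=10 > arr[1]=4
(0, 2): arr[0]=10 > arr[2]=7
(0, 3): arr[0]=10 > arr[3]=6
(2, 3): arr[2]=7 > arr[3]=6

Total inversions: 4

The array has 4 inversion(s): (0,1), (0,2), (0,3), (2,3). Each pair (i,j) satisfies i < j and arr[i] > arr[j].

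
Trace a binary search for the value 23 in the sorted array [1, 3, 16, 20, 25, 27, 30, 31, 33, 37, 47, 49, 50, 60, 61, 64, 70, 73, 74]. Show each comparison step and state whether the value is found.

Binary search for 23 in [1, 3, 16, 20, 25, 27, 30, 31, 33, 37, 47, 49, 50, 60, 61, 64, 70, 73, 74]:

lo=0, hi=18, mid=9, arr[mid]=37 -> 37 > 23, search left half
lo=0, hi=8, mid=4, arr[mid]=25 -> 25 > 23, search left half
lo=0, hi=3, mid=1, arr[mid]=3 -> 3 < 23, search right half
lo=2, hi=3, mid=2, arr[mid]=16 -> 16 < 23, search right half
lo=3, hi=3, mid=3, arr[mid]=20 -> 20 < 23, search right half
lo=4 > hi=3, target 23 not found

Binary search determines that 23 is not in the array after 5 comparisons. The search space was exhausted without finding the target.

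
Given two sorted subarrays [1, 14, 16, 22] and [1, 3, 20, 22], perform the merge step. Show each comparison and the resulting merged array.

Merging process:

Compare 1 vs 1: take 1 from left. Merged: [1]
Compare 14 vs 1: take 1 from right. Merged: [1, 1]
Compare 14 vs 3: take 3 from right. Merged: [1, 1, 3]
Compare 14 vs 20: take 14 from left. Merged: [1, 1, 3, 14]
Compare 16 vs 20: take 16 from left. Merged: [1, 1, 3, 14, 16]
Compare 22 vs 20: take 20 from right. Merged: [1, 1, 3, 14, 16, 20]
Compare 22 vs 22: take 22 from left. Merged: [1, 1, 3, 14, 16, 20, 22]
Append remaining from right: [22]. Merged: [1, 1, 3, 14, 16, 20, 22, 22]

Final merged array: [1, 1, 3, 14, 16, 20, 22, 22]
Total comparisons: 7

The merged array is [1, 1, 3, 14, 16, 20, 22, 22], requiring 7 comparisons. The merge step runs in O(n) time where n is the total number of elements.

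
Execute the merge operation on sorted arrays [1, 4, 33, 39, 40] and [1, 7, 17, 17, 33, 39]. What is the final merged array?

Merging process:

Compare 1 vs 1: take 1 from left. Merged: [1]
Compare 4 vs 1: take 1 from right. Merged: [1, 1]
Compare 4 vs 7: take 4 from left. Merged: [1, 1, 4]
Compare 33 vs 7: take 7 from right. Merged: [1, 1, 4, 7]
Compare 33 vs 17: take 17 from right. Merged: [1, 1, 4, 7, 17]
Compare 33 vs 17: take 17 from right. Merged: [1, 1, 4, 7, 17, 17]
Compare 33 vs 33: take 33 from left. Merged: [1, 1, 4, 7, 17, 17, 33]
Compare 39 vs 33: take 33 from right. Merged: [1, 1, 4, 7, 17, 17, 33, 33]
Compare 39 vs 39: take 39 from left. Merged: [1, 1, 4, 7, 17, 17, 33, 33, 39]
Compare 40 vs 39: take 39 from right. Merged: [1, 1, 4, 7, 17, 17, 33, 33, 39, 39]
Append remaining from left: [40]. Merged: [1, 1, 4, 7, 17, 17, 33, 33, 39, 39, 40]

Final merged array: [1, 1, 4, 7, 17, 17, 33, 33, 39, 39, 40]
Total comparisons: 10

The merged array is [1, 1, 4, 7, 17, 17, 33, 33, 39, 39, 40], requiring 10 comparisons. The merge step runs in O(n) time where n is the total number of elements.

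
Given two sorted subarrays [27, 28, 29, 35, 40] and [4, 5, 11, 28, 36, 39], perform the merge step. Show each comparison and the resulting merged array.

Merging process:

Compare 27 vs 4: take 4 from right. Merged: [4]
Compare 27 vs 5: take 5 from right. Merged: [4, 5]
Compare 27 vs 11: take 11 from right. Merged: [4, 5, 11]
Compare 27 vs 28: take 27 from left. Merged: [4, 5, 11, 27]
Compare 28 vs 28: take 28 from left. Merged: [4, 5, 11, 27, 28]
Compare 29 vs 28: take 28 from right. Merged: [4, 5, 11, 27, 28, 28]
Compare 29 vs 36: take 29 from left. Merged: [4, 5, 11, 27, 28, 28, 29]
Compare 35 vs 36: take 35 from left. Merged: [4, 5, 11, 27, 28, 28, 29, 35]
Compare 40 vs 36: take 36 from right. Merged: [4, 5, 11, 27, 28, 28, 29, 35, 36]
Compare 40 vs 39: take 39 from right. Merged: [4, 5, 11, 27, 28, 28, 29, 35, 36, 39]
Append remaining from left: [40]. Merged: [4, 5, 11, 27, 28, 28, 29, 35, 36, 39, 40]

Final merged array: [4, 5, 11, 27, 28, 28, 29, 35, 36, 39, 40]
Total comparisons: 10

The merged array is [4, 5, 11, 27, 28, 28, 29, 35, 36, 39, 40], requiring 10 comparisons. The merge step runs in O(n) time where n is the total number of elements.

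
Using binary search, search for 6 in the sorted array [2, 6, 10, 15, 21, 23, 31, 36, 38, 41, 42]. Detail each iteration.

Binary search for 6 in [2, 6, 10, 15, 21, 23, 31, 36, 38, 41, 42]:

lo=0, hi=10, mid=5, arr[mid]=23 -> 23 > 6, search left half
lo=0, hi=4, mid=2, arr[mid]=10 -> 10 > 6, search left half
lo=0, hi=1, mid=0, arr[mid]=2 -> 2 < 6, search right half
lo=1, hi=1, mid=1, arr[mid]=6 -> Found target at index 1!

Binary search finds 6 at index 1 after 4 comparisons. The search repeatedly halves the search space by comparing with the middle element.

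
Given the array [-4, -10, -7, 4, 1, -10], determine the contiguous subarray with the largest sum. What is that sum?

Using Kadane's algorithm on [-4, -10, -7, 4, 1, -10]:

Scanning through the array:
Position 1 (value -10): max_ending_here = -10, max_so_far = -4
Position 2 (value -7): max_ending_here = -7, max_so_far = -4
Position 3 (value 4): max_ending_here = 4, max_so_far = 4
Position 4 (value 1): max_ending_here = 5, max_so_far = 5
Position 5 (value -10): max_ending_here = -5, max_so_far = 5

Maximum subarray: [4, 1]
Maximum sum: 5

The maximum subarray is [4, 1] with sum 5. This subarray runs from index 3 to index 4.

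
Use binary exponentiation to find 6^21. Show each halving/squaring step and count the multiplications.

Computing 6^21 by squaring (build up from 6^1; each line after the first costs one multiplication):

6^1 = 6
6^2 = (6^1)^2 = 6^2 = 36
6^4 = (6^2)^2 = 36^2 = 1296
6^5 = 6 * 6^4 = 6 * 1296 = 7776
6^10 = (6^5)^2 = 7776^2 = 60466176
6^20 = (6^10)^2 = 60466176^2 = 3656158440062976
6^21 = 6 * 6^20 = 6 * 3656158440062976 = 21936950640377856

Result: 21936950640377856
Multiplications needed: 6 (6 lines after 6^1)

6^21 = 21936950640377856. Using exponentiation by squaring, this requires 6 multiplications. The key idea: if the exponent is even, square the half-power; if odd, multiply by the base once.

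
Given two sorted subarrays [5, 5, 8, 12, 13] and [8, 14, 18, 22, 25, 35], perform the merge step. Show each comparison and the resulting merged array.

Merging process:

Compare 5 vs 8: take 5 from left. Merged: [5]
Compare 5 vs 8: take 5 from left. Merged: [5, 5]
Compare 8 vs 8: take 8 from left. Merged: [5, 5, 8]
Compare 12 vs 8: take 8 from right. Merged: [5, 5, 8, 8]
Compare 12 vs 14: take 12 from left. Merged: [5, 5, 8, 8, 12]
Compare 13 vs 14: take 13 from left. Merged: [5, 5, 8, 8, 12, 13]
Append remaining from right: [14, 18, 22, 25, 35]. Merged: [5, 5, 8, 8, 12, 13, 14, 18, 22, 25, 35]

Final merged array: [5, 5, 8, 8, 12, 13, 14, 18, 22, 25, 35]
Total comparisons: 6

The merged array is [5, 5, 8, 8, 12, 13, 14, 18, 22, 25, 35], requiring 6 comparisons. The merge step runs in O(n) time where n is the total number of elements.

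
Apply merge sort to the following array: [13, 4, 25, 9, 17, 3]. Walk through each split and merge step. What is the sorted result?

Merge sort trace:

Split: [13, 4, 25, 9, 17, 3] -> [13, 4, 25] and [9, 17, 3]
  Split: [13, 4, 25] -> [13] and [4, 25]
    Split: [4, 25] -> [4] and [25]
    Merge: [4] + [25] -> [4, 25]
  Merge: [13] + [4, 25] -> [4, 13, 25]
  Split: [9, 17, 3] -> [9] and [17, 3]
    Split: [17, 3] -> [17] and [3]
    Merge: [17] + [3] -> [3, 17]
  Merge: [9] + [3, 17] -> [3, 9, 17]
Merge: [4, 13, 25] + [3, 9, 17] -> [3, 4, 9, 13, 17, 25]

Final sorted array: [3, 4, 9, 13, 17, 25]

The merge sort proceeds by recursively splitting the array and merging sorted halves.
After all merges, the sorted array is [3, 4, 9, 13, 17, 25].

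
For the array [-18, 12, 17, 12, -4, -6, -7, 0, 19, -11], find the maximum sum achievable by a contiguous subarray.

Using Kadane's algorithm on [-18, 12, 17, 12, -4, -6, -7, 0, 19, -11]:

Scanning through the array:
Position 1 (value 12): max_ending_here = 12, max_so_far = 12
Position 2 (value 17): max_ending_here = 29, max_so_far = 29
Position 3 (value 12): max_ending_here = 41, max_so_far = 41
Position 4 (value -4): max_ending_here = 37, max_so_far = 41
Position 5 (value -6): max_ending_here = 31, max_so_far = 41
Position 6 (value -7): max_ending_here = 24, max_so_far = 41
Position 7 (value 0): max_ending_here = 24, max_so_far = 41
Position 8 (value 19): max_ending_here = 43, max_so_far = 43
Position 9 (value -11): max_ending_here = 32, max_so_far = 43

Maximum subarray: [12, 17, 12, -4, -6, -7, 0, 19]
Maximum sum: 43

The maximum subarray is [12, 17, 12, -4, -6, -7, 0, 19] with sum 43. This subarray runs from index 1 to index 8.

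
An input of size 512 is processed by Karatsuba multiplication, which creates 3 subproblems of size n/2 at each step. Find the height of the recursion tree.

For divide and conquer with division factor 2:

Problem sizes at each level:
Level 0: 512
Level 1: 256
Level 2: 128
Level 3: 64
Level 4: 32
Level 5: 16
Level 6: 8
Level 7: 4
Level 8: 2
Level 9: 1

The root is level 0 and the size-1 base case is level 9 (the tree spans levels 0 through 9, i.e. 10 levels counting the root), so the depth is the number of divisions: log_2(512) = 9

The recursion tree depth is log_2(512) = 9. At each level, the problem size is divided by 2, so it takes 9 divisions to reduce to a base case of size 1. The algorithm makes 3 recursive calls at each level.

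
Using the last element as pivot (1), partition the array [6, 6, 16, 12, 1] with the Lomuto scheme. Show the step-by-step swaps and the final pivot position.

Lomuto partition with pivot = 1:

Initial array: [6, 6, 16, 12, 1]

arr[0]=6 > 1: no swap
arr[1]=6 > 1: no swap
arr[2]=16 > 1: no swap
arr[3]=12 > 1: no swap

Place pivot at position 0: [1, 6, 16, 12, 6]
Pivot position: 0

After partitioning with pivot 1, the array becomes [1, 6, 16, 12, 6]. The pivot is placed at index 0. All elements to the left of the pivot are <= 1, and all elements to the right are > 1.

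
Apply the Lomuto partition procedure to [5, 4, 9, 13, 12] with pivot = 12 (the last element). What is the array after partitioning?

Lomuto partition with pivot = 12:

Initial array: [5, 4, 9, 13, 12]

arr[0]=5 <= 12: swap with position 0, array becomes [5, 4, 9, 13, 12]
arr[1]=4 <= 12: swap with position 1, array becomes [5, 4, 9, 13, 12]
arr[2]=9 <= 12: swap with position 2, array becomes [5, 4, 9, 13, 12]
arr[3]=13 > 12: no swap

Place pivot at position 3: [5, 4, 9, 12, 13]
Pivot position: 3

After partitioning with pivot 12, the array becomes [5, 4, 9, 12, 13]. The pivot is placed at index 3. All elements to the left of the pivot are <= 12, and all elements to the right are > 12.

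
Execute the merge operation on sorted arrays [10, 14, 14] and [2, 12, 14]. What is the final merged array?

Merging process:

Compare 10 vs 2: take 2 from right. Merged: [2]
Compare 10 vs 12: take 10 from left. Merged: [2, 10]
Compare 14 vs 12: take 12 from right. Merged: [2, 10, 12]
Compare 14 vs 14: take 14 from left. Merged: [2, 10, 12, 14]
Compare 14 vs 14: take 14 from left. Merged: [2, 10, 12, 14, 14]
Append remaining from right: [14]. Merged: [2, 10, 12, 14, 14, 14]

Final merged array: [2, 10, 12, 14, 14, 14]
Total comparisons: 5

The merged array is [2, 10, 12, 14, 14, 14], requiring 5 comparisons. The merge step runs in O(n) time where n is the total number of elements.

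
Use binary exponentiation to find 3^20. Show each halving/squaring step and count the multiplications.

Computing 3^20 by squaring (build up from 3^1; each line after the first costs one multiplication):

3^1 = 3
3^2 = (3^1)^2 = 3^2 = 9
3^4 = (3^2)^2 = 9^2 = 81
3^5 = 3 * 3^4 = 3 * 81 = 243
3^10 = (3^5)^2 = 243^2 = 59049
3^20 = (3^10)^2 = 59049^2 = 3486784401

Result: 3486784401
Multiplications needed: 5 (5 lines after 3^1)

3^20 = 3486784401. Using exponentiation by squaring, this requires 5 multiplications. The key idea: if the exponent is even, square the half-power; if odd, multiply by the base once.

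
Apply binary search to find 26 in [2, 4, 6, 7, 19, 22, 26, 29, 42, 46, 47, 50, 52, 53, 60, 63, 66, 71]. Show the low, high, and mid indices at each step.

Binary search for 26 in [2, 4, 6, 7, 19, 22, 26, 29, 42, 46, 47, 50, 52, 53, 60, 63, 66, 71]:

lo=0, hi=17, mid=8, arr[mid]=42 -> 42 > 26, search left half
lo=0, hi=7, mid=3, arr[mid]=7 -> 7 < 26, search right half
lo=4, hi=7, mid=5, arr[mid]=22 -> 22 < 26, search right half
lo=6, hi=7, mid=6, arr[mid]=26 -> Found target at index 6!

Binary search finds 26 at index 6 after 4 comparisons. The search repeatedly halves the search space by comparing with the middle element.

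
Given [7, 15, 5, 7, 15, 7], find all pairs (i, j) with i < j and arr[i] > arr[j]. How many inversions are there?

Finding inversions in [7, 15, 5, 7, 15, 7]:

(0, 2): arr[0]=7 > arr[2]=5
(1, 2): arr[1]=15 > arr[2]=5
(1, 3): arr[1]=15 > arr[3]=7
(1, 5): arr[1]=15 > arr[5]=7
(4, 5): arr[4]=15 > arr[5]=7

Total inversions: 5

The array has 5 inversion(s): (0,2), (1,2), (1,3), (1,5), (4,5). Each pair (i,j) satisfies i < j and arr[i] > arr[j].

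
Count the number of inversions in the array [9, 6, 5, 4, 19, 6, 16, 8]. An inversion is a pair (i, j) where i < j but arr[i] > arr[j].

Finding inversions in [9, 6, 5, 4, 19, 6, 16, 8]:

(0, 1): arr[0]=9 > arr[1]=6
(0, 2): arr[0]=9 > arr[2]=5
(0, 3): arr[0]=9 > arr[3]=4
(0, 5): arr[0]=9 > arr[5]=6
(0, 7): arr[0]=9 > arr[7]=8
(1, 2): arr[1]=6 > arr[2]=5
(1, 3): arr[1]=6 > arr[3]=4
(2, 3): arr[2]=5 > arr[3]=4
(4, 5): arr[4]=19 > arr[5]=6
(4, 6): arr[4]=19 > arr[6]=16
(4, 7): arr[4]=19 > arr[7]=8
(6, 7): arr[6]=16 > arr[7]=8

Total inversions: 12

The array has 12 inversion(s): (0,1), (0,2), (0,3), (0,5), (0,7), (1,2), (1,3), (2,3), (4,5), (4,6), (4,7), (6,7). Each pair (i,j) satisfies i < j and arr[i] > arr[j].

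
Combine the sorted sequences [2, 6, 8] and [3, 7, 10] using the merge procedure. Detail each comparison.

Merging process:

Compare 2 vs 3: take 2 from left. Merged: [2]
Compare 6 vs 3: take 3 from right. Merged: [2, 3]
Compare 6 vs 7: take 6 from left. Merged: [2, 3, 6]
Compare 8 vs 7: take 7 from right. Merged: [2, 3, 6, 7]
Compare 8 vs 10: take 8 from left. Merged: [2, 3, 6, 7, 8]
Append remaining from right: [10]. Merged: [2, 3, 6, 7, 8, 10]

Final merged array: [2, 3, 6, 7, 8, 10]
Total comparisons: 5

The merged array is [2, 3, 6, 7, 8, 10], requiring 5 comparisons. The merge step runs in O(n) time where n is the total number of elements.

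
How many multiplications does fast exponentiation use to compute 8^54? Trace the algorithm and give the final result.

Computing 8^54 by squaring (build up from 8^1; each line after the first costs one multiplication):

8^1 = 8
8^2 = (8^1)^2 = 8^2 = 64
8^3 = 8 * 8^2 = 8 * 64 = 512
8^6 = (8^3)^2 = 512^2 = 262144
8^12 = (8^6)^2 = 262144^2 = 68719476736
8^13 = 8 * 8^12 = 8 * 68719476736 = 549755813888
8^26 = (8^13)^2 = 549755813888^2 = 302231454903657293676544
8^27 = 8 * 8^26 = 8 * 302231454903657293676544 = 2417851639229258349412352
8^54 = (8^27)^2 = 2417851639229258349412352^2 = 5846006549323611672814739330865132078623730171904

Result: 5846006549323611672814739330865132078623730171904
Multiplications needed: 8 (8 lines after 8^1)

8^54 = 5846006549323611672814739330865132078623730171904. Using exponentiation by squaring, this requires 8 multiplications. The key idea: if the exponent is even, square the half-power; if odd, multiply by the base once.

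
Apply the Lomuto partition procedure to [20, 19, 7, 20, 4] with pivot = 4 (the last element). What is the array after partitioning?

Lomuto partition with pivot = 4:

Initial array: [20, 19, 7, 20, 4]

arr[0]=20 > 4: no swap
arr[1]=19 > 4: no swap
arr[2]=7 > 4: no swap
arr[3]=20 > 4: no swap

Place pivot at position 0: [4, 19, 7, 20, 20]
Pivot position: 0

After partitioning with pivot 4, the array becomes [4, 19, 7, 20, 20]. The pivot is placed at index 0. All elements to the left of the pivot are <= 4, and all elements to the right are > 4.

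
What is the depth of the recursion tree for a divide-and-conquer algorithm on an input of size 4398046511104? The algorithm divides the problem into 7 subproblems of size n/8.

For divide and conquer with division factor 8:

Problem sizes at each level:
Level 0: 4398046511104
Level 1: 549755813888
Level 2: 68719476736
Level 3: 8589934592
Level 4: 1073741824
Level 5: 134217728
Level 6: 16777216
Level 7: 2097152
Level 8: 262144
Level 9: 32768
Level 10: 4096
Level 11: 512
Level 12: 64
Level 13: 8
Level 14: 1

The root is level 0 and the size-1 base case is level 14 (the tree spans levels 0 through 14, i.e. 15 levels counting the root), so the depth is the number of divisions: log_8(4398046511104) = 14

The recursion tree depth is log_8(4398046511104) = 14. At each level, the problem size is divided by 8, so it takes 14 divisions to reduce to a base case of size 1. The algorithm makes 7 recursive calls at each level.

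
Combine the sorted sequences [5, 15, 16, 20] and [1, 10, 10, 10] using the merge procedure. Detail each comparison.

Merging process:

Compare 5 vs 1: take 1 from right. Merged: [1]
Compare 5 vs 10: take 5 from left. Merged: [1, 5]
Compare 15 vs 10: take 10 from right. Merged: [1, 5, 10]
Compare 15 vs 10: take 10 from right. Merged: [1, 5, 10, 10]
Compare 15 vs 10: take 10 from right. Merged: [1, 5, 10, 10, 10]
Append remaining from left: [15, 16, 20]. Merged: [1, 5, 10, 10, 10, 15, 16, 20]

Final merged array: [1, 5, 10, 10, 10, 15, 16, 20]
Total comparisons: 5

The merged array is [1, 5, 10, 10, 10, 15, 16, 20], requiring 5 comparisons. The merge step runs in O(n) time where n is the total number of elements.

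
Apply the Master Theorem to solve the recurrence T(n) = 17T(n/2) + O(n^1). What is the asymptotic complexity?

Master Theorem for T(n) = 17T(n/2) + O(n^1):

a = 17, b = 2, c = 1
log_b(a) = log_2(17) = 4.0875

Case 1: c = 1 < log_2(17) = 4.0875
T(n) = O(n^(log_2 17))

For T(n) = 17T(n/2) + O(n^1): log_2(17) = 4.0875. This is Case 1 of the Master Theorem (c < log_b(a), work dominated by leaves), giving O(n^(log_2 17)).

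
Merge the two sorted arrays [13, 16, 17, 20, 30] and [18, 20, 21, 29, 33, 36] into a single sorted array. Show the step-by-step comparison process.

Merging process:

Compare 13 vs 18: take 13 from left. Merged: [13]
Compare 16 vs 18: take 16 from left. Merged: [13, 16]
Compare 17 vs 18: take 17 from left. Merged: [13, 16, 17]
Compare 20 vs 18: take 18 from right. Merged: [13, 16, 17, 18]
Compare 20 vs 20: take 20 from left. Merged: [13, 16, 17, 18, 20]
Compare 30 vs 20: take 20 from right. Merged: [13, 16, 17, 18, 20, 20]
Compare 30 vs 21: take 21 from right. Merged: [13, 16, 17, 18, 20, 20, 21]
Compare 30 vs 29: take 29 from right. Merged: [13, 16, 17, 18, 20, 20, 21, 29]
Compare 30 vs 33: take 30 from left. Merged: [13, 16, 17, 18, 20, 20, 21, 29, 30]
Append remaining from right: [33, 36]. Merged: [13, 16, 17, 18, 20, 20, 21, 29, 30, 33, 36]

Final merged array: [13, 16, 17, 18, 20, 20, 21, 29, 30, 33, 36]
Total comparisons: 9

The merged array is [13, 16, 17, 18, 20, 20, 21, 29, 30, 33, 36], requiring 9 comparisons. The merge step runs in O(n) time where n is the total number of elements.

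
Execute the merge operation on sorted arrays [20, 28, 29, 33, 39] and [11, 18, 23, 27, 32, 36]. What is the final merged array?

Merging process:

Compare 20 vs 11: take 11 from right. Merged: [11]
Compare 20 vs 18: take 18 from right. Merged: [11, 18]
Compare 20 vs 23: take 20 from left. Merged: [11, 18, 20]
Compare 28 vs 23: take 23 from right. Merged: [11, 18, 20, 23]
Compare 28 vs 27: take 27 from right. Merged: [11, 18, 20, 23, 27]
Compare 28 vs 32: take 28 from left. Merged: [11, 18, 20, 23, 27, 28]
Compare 29 vs 32: take 29 from left. Merged: [11, 18, 20, 23, 27, 28, 29]
Compare 33 vs 32: take 32 from right. Merged: [11, 18, 20, 23, 27, 28, 29, 32]
Compare 33 vs 36: take 33 from left. Merged: [11, 18, 20, 23, 27, 28, 29, 32, 33]
Compare 39 vs 36: take 36 from right. Merged: [11, 18, 20, 23, 27, 28, 29, 32, 33, 36]
Append remaining from left: [39]. Merged: [11, 18, 20, 23, 27, 28, 29, 32, 33, 36, 39]

Final merged array: [11, 18, 20, 23, 27, 28, 29, 32, 33, 36, 39]
Total comparisons: 10

The merged array is [11, 18, 20, 23, 27, 28, 29, 32, 33, 36, 39], requiring 10 comparisons. The merge step runs in O(n) time where n is the total number of elements.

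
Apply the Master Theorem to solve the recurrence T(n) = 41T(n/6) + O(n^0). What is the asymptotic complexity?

Master Theorem for T(n) = 41T(n/6) + O(n^0):

a = 41, b = 6, c = 0
log_b(a) = log_6(41) = 2.0726

Case 1: c = 0 < log_6(41) = 2.0726
T(n) = O(n^(log_6 41))

For T(n) = 41T(n/6) + O(n^0): log_6(41) = 2.0726. This is Case 1 of the Master Theorem (c < log_b(a), work dominated by leaves), giving O(n^(log_6 41)).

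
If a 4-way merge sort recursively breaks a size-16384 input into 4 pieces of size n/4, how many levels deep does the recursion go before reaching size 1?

For divide and conquer with division factor 4:

Problem sizes at each level:
Level 0: 16384
Level 1: 4096
Level 2: 1024
Level 3: 256
Level 4: 64
Level 5: 16
Level 6: 4
Level 7: 1

The root is level 0 and the size-1 base case is level 7 (the tree spans levels 0 through 7, i.e. 8 levels counting the root), so the depth is the number of divisions: log_4(16384) = 7

The recursion tree depth is log_4(16384) = 7. At each level, the problem size is divided by 4, so it takes 7 divisions to reduce to a base case of size 1. The algorithm makes 4 recursive calls at each level.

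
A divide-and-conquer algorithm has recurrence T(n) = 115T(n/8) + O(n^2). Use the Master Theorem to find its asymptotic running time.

Master Theorem for T(n) = 115T(n/8) + O(n^2):

a = 115, b = 8, c = 2
log_b(a) = log_8(115) = 2.2818

Case 1: c = 2 < log_8(115) = 2.2818
T(n) = O(n^(log_8 115))

For T(n) = 115T(n/8) + O(n^2): log_8(115) = 2.2818. This is Case 1 of the Master Theorem (c < log_b(a), work dominated by leaves), giving O(n^(log_8 115)).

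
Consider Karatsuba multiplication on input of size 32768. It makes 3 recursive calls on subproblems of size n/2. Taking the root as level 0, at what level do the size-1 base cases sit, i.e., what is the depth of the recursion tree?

For divide and conquer with division factor 2:

Problem sizes at each level:
Level 0: 32768
Level 1: 16384
Level 2: 8192
Level 3: 4096
Level 4: 2048
Level 5: 1024
Level 6: 512
Level 7: 256
Level 8: 128
Level 9: 64
Level 10: 32
Level 11: 16
Level 12: 8
Level 13: 4
Level 14: 2
Level 15: 1

The root is level 0 and the size-1 base case is level 15 (the tree spans levels 0 through 15, i.e. 16 levels counting the root), so the depth is the number of divisions: log_2(32768) = 15

The recursion tree depth is log_2(32768) = 15. At each level, the problem size is divided by 2, so it takes 15 divisions to reduce to a base case of size 1. The algorithm makes 3 recursive calls at each level.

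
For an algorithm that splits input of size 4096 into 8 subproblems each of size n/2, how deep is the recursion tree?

For divide and conquer with division factor 2:

Problem sizes at each level:
Level 0: 4096
Level 1: 2048
Level 2: 1024
Level 3: 512
Level 4: 256
Level 5: 128
Level 6: 64
Level 7: 32
Level 8: 16
Level 9: 8
Level 10: 4
Level 11: 2
Level 12: 1

The root is level 0 and the size-1 base case is level 12 (the tree spans levels 0 through 12, i.e. 13 levels counting the root), so the depth is the number of divisions: log_2(4096) = 12

The recursion tree depth is log_2(4096) = 12. At each level, the problem size is divided by 2, so it takes 12 divisions to reduce to a base case of size 1. The algorithm makes 8 recursive calls at each level.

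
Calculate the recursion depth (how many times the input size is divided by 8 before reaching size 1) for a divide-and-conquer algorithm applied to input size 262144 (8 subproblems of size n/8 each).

For divide and conquer with division factor 8:

Problem sizes at each level:
Level 0: 262144
Level 1: 32768
Level 2: 4096
Level 3: 512
Level 4: 64
Level 5: 8
Level 6: 1

The root is level 0 and the size-1 base case is level 6 (the tree spans levels 0 through 6, i.e. 7 levels counting the root), so the depth is the number of divisions: log_8(262144) = 6

The recursion tree depth is log_8(262144) = 6. At each level, the problem size is divided by 8, so it takes 6 divisions to reduce to a base case of size 1. The algorithm makes 8 recursive calls at each level.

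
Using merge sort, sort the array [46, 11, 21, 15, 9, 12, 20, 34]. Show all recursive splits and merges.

Merge sort trace:

Split: [46, 11, 21, 15, 9, 12, 20, 34] -> [46, 11, 21, 15] and [9, 12, 20, 34]
  Split: [46, 11, 21, 15] -> [46, 11] and [21, 15]
    Split: [46, 11] -> [46] and [11]
    Merge: [46] + [11] -> [11, 46]
    Split: [21, 15] -> [21] and [15]
    Merge: [21] + [15] -> [15, 21]
  Merge: [11, 46] + [15, 21] -> [11, 15, 21, 46]
  Split: [9, 12, 20, 34] -> [9, 12] and [20, 34]
    Split: [9, 12] -> [9] and [12]
    Merge: [9] + [12] -> [9, 12]
    Split: [20, 34] -> [20] and [34]
    Merge: [20] + [34] -> [20, 34]
  Merge: [9, 12] + [20, 34] -> [9, 12, 20, 34]
Merge: [11, 15, 21, 46] + [9, 12, 20, 34] -> [9, 11, 12, 15, 20, 21, 34, 46]

Final sorted array: [9, 11, 12, 15, 20, 21, 34, 46]

The merge sort proceeds by recursively splitting the array and merging sorted halves.
After all merges, the sorted array is [9, 11, 12, 15, 20, 21, 34, 46].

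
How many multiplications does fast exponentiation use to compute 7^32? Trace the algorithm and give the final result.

Computing 7^32 by squaring (build up from 7^1; each line after the first costs one multiplication):

7^1 = 7
7^2 = (7^1)^2 = 7^2 = 49
7^4 = (7^2)^2 = 49^2 = 2401
7^8 = (7^4)^2 = 2401^2 = 5764801
7^16 = (7^8)^2 = 5764801^2 = 33232930569601
7^32 = (7^16)^2 = 33232930569601^2 = 1104427674243920646305299201

Result: 1104427674243920646305299201
Multiplications needed: 5 (5 lines after 7^1)

7^32 = 1104427674243920646305299201. Using exponentiation by squaring, this requires 5 multiplications. The key idea: if the exponent is even, square the half-power; if odd, multiply by the base once.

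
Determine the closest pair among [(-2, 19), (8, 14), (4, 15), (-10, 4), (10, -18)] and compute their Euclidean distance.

Computing all pairwise distances among 5 points:

d((-2, 19), (8, 14)) = 11.1803
d((-2, 19), (4, 15)) = 7.2111
d((-2, 19), (-10, 4)) = 17.0
d((-2, 19), (10, -18)) = 38.8973
d((8, 14), (4, 15)) = 4.1231 <-- minimum
d((8, 14), (-10, 4)) = 20.5913
d((8, 14), (10, -18)) = 32.0624
d((4, 15), (-10, 4)) = 17.8045
d((4, 15), (10, -18)) = 33.541
d((-10, 4), (10, -18)) = 29.7321

Closest pair: (8, 14) and (4, 15) with distance 4.1231

The closest pair is (8, 14) and (4, 15) with Euclidean distance 4.1231. For 5 points, brute-force pairwise comparison is shown above. For large n, the divide-and-conquer algorithm (sort by x, recurse on halves, check the dividing strip) achieves O(n log n).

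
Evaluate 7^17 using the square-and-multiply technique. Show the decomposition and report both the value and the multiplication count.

Computing 7^17 by squaring (build up from 7^1; each line after the first costs one multiplication):

7^1 = 7
7^2 = (7^1)^2 = 7^2 = 49
7^4 = (7^2)^2 = 49^2 = 2401
7^8 = (7^4)^2 = 2401^2 = 5764801
7^16 = (7^8)^2 = 5764801^2 = 33232930569601
7^17 = 7 * 7^16 = 7 * 33232930569601 = 232630513987207

Result: 232630513987207
Multiplications needed: 5 (5 lines after 7^1)

7^17 = 232630513987207. Using exponentiation by squaring, this requires 5 multiplications. The key idea: if the exponent is even, square the half-power; if odd, multiply by the base once.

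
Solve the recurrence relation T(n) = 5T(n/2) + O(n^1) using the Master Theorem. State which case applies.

Master Theorem for T(n) = 5T(n/2) + O(n^1):

a = 5, b = 2, c = 1
log_b(a) = log_2(5) = 2.3219

Case 1: c = 1 < log_2(5) = 2.3219
T(n) = O(n^(log_2 5))

For T(n) = 5T(n/2) + O(n^1): log_2(5) = 2.3219. This is Case 1 of the Master Theorem (c < log_b(a), work dominated by leaves), giving O(n^(log_2 5)).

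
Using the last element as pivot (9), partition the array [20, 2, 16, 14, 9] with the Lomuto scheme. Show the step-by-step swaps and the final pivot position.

Lomuto partition with pivot = 9:

Initial array: [20, 2, 16, 14, 9]

arr[0]=20 > 9: no swap
arr[1]=2 <= 9: swap with position 0, array becomes [2, 20, 16, 14, 9]
arr[2]=16 > 9: no swap
arr[3]=14 > 9: no swap

Place pivot at position 1: [2, 9, 16, 14, 20]
Pivot position: 1

After partitioning with pivot 9, the array becomes [2, 9, 16, 14, 20]. The pivot is placed at index 1. All elements to the left of the pivot are <= 9, and all elements to the right are > 9.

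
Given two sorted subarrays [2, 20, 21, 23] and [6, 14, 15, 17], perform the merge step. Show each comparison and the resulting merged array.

Merging process:

Compare 2 vs 6: take 2 from left. Merged: [2]
Compare 20 vs 6: take 6 from right. Merged: [2, 6]
Compare 20 vs 14: take 14 from right. Merged: [2, 6, 14]
Compare 20 vs 15: take 15 from right. Merged: [2, 6, 14, 15]
Compare 20 vs 17: take 17 from right. Merged: [2, 6, 14, 15, 17]
Append remaining from left: [20, 21, 23]. Merged: [2, 6, 14, 15, 17, 20, 21, 23]

Final merged array: [2, 6, 14, 15, 17, 20, 21, 23]
Total comparisons: 5

The merged array is [2, 6, 14, 15, 17, 20, 21, 23], requiring 5 comparisons. The merge step runs in O(n) time where n is the total number of elements.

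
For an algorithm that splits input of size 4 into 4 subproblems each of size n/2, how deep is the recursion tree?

For divide and conquer with division factor 2:

Problem sizes at each level:
Level 0: 4
Level 1: 2
Level 2: 1

The root is level 0 and the size-1 base case is level 2 (the tree spans levels 0 through 2, i.e. 3 levels counting the root), so the depth is the number of divisions: log_2(4) = 2

The recursion tree depth is log_2(4) = 2. At each level, the problem size is divided by 2, so it takes 2 divisions to reduce to a base case of size 1. The algorithm makes 4 recursive calls at each level.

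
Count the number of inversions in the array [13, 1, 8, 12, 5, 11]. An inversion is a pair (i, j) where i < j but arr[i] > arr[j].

Finding inversions in [13, 1, 8, 12, 5, 11]:

(0, 1): arr[0]=13 > arr[1]=1
(0, 2): arr[0]=13 > arr[2]=8
(0, 3): arr[0]=13 > arr[3]=12
(0, 4): arr[0]=13 > arr[4]=5
(0, 5): arr[0]=13 > arr[5]=11
(2, 4): arr[2]=8 > arr[4]=5
(3, 4): arr[3]=12 > arr[4]=5
(3, 5): arr[3]=12 > arr[5]=11

Total inversions: 8

The array has 8 inversion(s): (0,1), (0,2), (0,3), (0,4), (0,5), (2,4), (3,4), (3,5). Each pair (i,j) satisfies i < j and arr[i] > arr[j].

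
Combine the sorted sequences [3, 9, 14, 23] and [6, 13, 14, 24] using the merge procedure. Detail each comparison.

Merging process:

Compare 3 vs 6: take 3 from left. Merged: [3]
Compare 9 vs 6: take 6 from right. Merged: [3, 6]
Compare 9 vs 13: take 9 from left. Merged: [3, 6, 9]
Compare 14 vs 13: take 13 from right. Merged: [3, 6, 9, 13]
Compare 14 vs 14: take 14 from left. Merged: [3, 6, 9, 13, 14]
Compare 23 vs 14: take 14 from right. Merged: [3, 6, 9, 13, 14, 14]
Compare 23 vs 24: take 23 from left. Merged: [3, 6, 9, 13, 14, 14, 23]
Append remaining from right: [24]. Merged: [3, 6, 9, 13, 14, 14, 23, 24]

Final merged array: [3, 6, 9, 13, 14, 14, 23, 24]
Total comparisons: 7

The merged array is [3, 6, 9, 13, 14, 14, 23, 24], requiring 7 comparisons. The merge step runs in O(n) time where n is the total number of elements.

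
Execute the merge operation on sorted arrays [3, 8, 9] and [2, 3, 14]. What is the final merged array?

Merging process:

Compare 3 vs 2: take 2 from right. Merged: [2]
Compare 3 vs 3: take 3 from left. Merged: [2, 3]
Compare 8 vs 3: take 3 from right. Merged: [2, 3, 3]
Compare 8 vs 14: take 8 from left. Merged: [2, 3, 3, 8]
Compare 9 vs 14: take 9 from left. Merged: [2, 3, 3, 8, 9]
Append remaining from right: [14]. Merged: [2, 3, 3, 8, 9, 14]

Final merged array: [2, 3, 3, 8, 9, 14]
Total comparisons: 5

The merged array is [2, 3, 3, 8, 9, 14], requiring 5 comparisons. The merge step runs in O(n) time where n is the total number of elements.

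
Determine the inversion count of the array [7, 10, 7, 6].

Finding inversions in [7, 10, 7, 6]:

(0, 3): arr[0]=7 > arr[3]=6
(1, 2): arr[1]=10 > arr[2]=7
(1, 3): arr[1]=10 > arr[3]=6
(2, 3): arr[2]=7 > arr[3]=6

Total inversions: 4

The array has 4 inversion(s): (0,3), (1,2), (1,3), (2,3). Each pair (i,j) satisfies i < j and arr[i] > arr[j].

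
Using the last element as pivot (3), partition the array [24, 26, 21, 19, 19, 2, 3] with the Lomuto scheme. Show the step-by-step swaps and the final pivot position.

Lomuto partition with pivot = 3:

Initial array: [24, 26, 21, 19, 19, 2, 3]

arr[0]=24 > 3: no swap
arr[1]=26 > 3: no swap
arr[2]=21 > 3: no swap
arr[3]=19 > 3: no swap
arr[4]=19 > 3: no swap
arr[5]=2 <= 3: swap with position 0, array becomes [2, 26, 21, 19, 19, 24, 3]

Place pivot at position 1: [2, 3, 21, 19, 19, 24, 26]
Pivot position: 1

After partitioning with pivot 3, the array becomes [2, 3, 21, 19, 19, 24, 26]. The pivot is placed at index 1. All elements to the left of the pivot are <= 3, and all elements to the right are > 3.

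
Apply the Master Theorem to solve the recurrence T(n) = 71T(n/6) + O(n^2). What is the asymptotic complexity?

Master Theorem for T(n) = 71T(n/6) + O(n^2):

a = 71, b = 6, c = 2
log_b(a) = log_6(71) = 2.3790

Case 1: c = 2 < log_6(71) = 2.3790
T(n) = O(n^(log_6 71))

For T(n) = 71T(n/6) + O(n^2): log_6(71) = 2.3790. This is Case 1 of the Master Theorem (c < log_b(a), work dominated by leaves), giving O(n^(log_6 71)).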